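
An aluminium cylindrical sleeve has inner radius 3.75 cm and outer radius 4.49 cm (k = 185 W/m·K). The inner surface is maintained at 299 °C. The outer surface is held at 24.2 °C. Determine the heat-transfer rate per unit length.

Q' = 2πk·ΔT/ln(r₂/r₁) = 2π × 185 × 274.8 / ln(0.0449/0.0375) = 1.77×10^6 W/m

Q' = 1770 kW/m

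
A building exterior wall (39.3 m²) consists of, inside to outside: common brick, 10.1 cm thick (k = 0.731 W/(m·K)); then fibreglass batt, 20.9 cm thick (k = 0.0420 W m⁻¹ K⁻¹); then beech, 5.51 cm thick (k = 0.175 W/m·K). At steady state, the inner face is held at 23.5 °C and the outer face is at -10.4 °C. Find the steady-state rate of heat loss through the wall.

Q = 245 W

Series thermal resistances, inner to outer:
  R_common brick = L/(kA) = 0.101/(0.731·39.3) = 0.003516 K/W
  R_fibreglass batt = L/(kA) = 0.209/(0.0420·39.3) = 0.1266 K/W
  R_beech = L/(kA) = 0.0551/(0.175·39.3) = 0.008012 K/W
ΣR = 0.003516 + 0.1266 + 0.008012 = 0.1381 K/W
Q = ΔT/ΣR = (23.5 °C − -10.4 °C)/0.1381 = 245 W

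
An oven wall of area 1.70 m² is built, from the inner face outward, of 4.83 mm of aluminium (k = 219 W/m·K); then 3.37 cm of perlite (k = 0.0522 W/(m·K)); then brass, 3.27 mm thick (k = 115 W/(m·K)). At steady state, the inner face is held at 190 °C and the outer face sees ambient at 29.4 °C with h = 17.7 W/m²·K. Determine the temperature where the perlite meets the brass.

Resistance network (inner→outer):
  R_aluminium = L/(kA) = 0.00483/(219·1.70) = 1.297×10^-5 K/W
  R_perlite = L/(kA) = 0.0337/(0.0522·1.70) = 0.3798 K/W
  R_brass = L/(kA) = 0.00327/(115·1.70) = 1.673×10^-5 K/W
  R_conv,out = 1/(hA) = 1/(17.7·1.70) = 0.03323 K/W
ΣR = 1.297×10^-5 + 0.3798 + 1.673×10^-5 + 0.03323 = 0.4131 K/W
Q = ΔT/ΣR = (190 °C − 29.4 °C)/0.4131 = 388.8 W
From the inner boundary to the perlite/brass interface, ΣR_partial = 0.3798 K/W.
T_interface = T_in − Q·ΣR_partial = 190 °C − (388.8)(0.3798) = 42.3 °C

T = 42.3 °C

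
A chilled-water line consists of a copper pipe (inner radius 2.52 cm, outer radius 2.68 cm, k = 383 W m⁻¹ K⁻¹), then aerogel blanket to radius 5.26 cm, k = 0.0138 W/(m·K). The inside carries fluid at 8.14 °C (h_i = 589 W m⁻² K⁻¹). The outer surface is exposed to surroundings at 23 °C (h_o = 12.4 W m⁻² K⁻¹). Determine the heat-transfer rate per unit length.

Q' = 1.85 W/m

Resistance network (inner→outer):
  R'_conv,in = 1/(2πr h) = 1/(2π·0.0252·589) = 0.01072 m·K/W
  R'_copper = ln(0.0268/0.0252)/(2πk) = 0.06156/(2π·383) = 2.558×10^-5 m·K/W
  R'_aerogel blanket = ln(0.0526/0.0268)/(2πk) = 0.6743/(2π·0.0138) = 7.777 m·K/W
  R'_conv,out = 1/(2πr h) = 1/(2π·0.0526·12.4) = 0.2440 m·K/W
ΣR = 0.01072 + 2.558×10^-5 + 7.777 + 0.2440 = 8.032 m·K/W
Q' = ΔT/ΣR = (8.14 °C − 23 °C)/8.032 = -1.85 W/m
(Negative Q' ⇒ heat flows inward; heat gain = 1.85 W/m.)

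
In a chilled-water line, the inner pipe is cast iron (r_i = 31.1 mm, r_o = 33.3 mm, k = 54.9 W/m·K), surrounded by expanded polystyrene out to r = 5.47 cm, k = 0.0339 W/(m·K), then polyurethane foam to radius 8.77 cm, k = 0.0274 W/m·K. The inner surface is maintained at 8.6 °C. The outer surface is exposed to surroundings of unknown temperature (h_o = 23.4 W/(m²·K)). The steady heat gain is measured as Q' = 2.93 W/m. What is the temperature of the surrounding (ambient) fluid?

Series resistances:
  R'_cast iron = ln(0.0333/0.0311)/(2πk) = 0.06835/(2π·54.9) = 1.981×10^-4 m·K/W
  R'_expanded polystyrene = ln(0.0547/0.0333)/(2πk) = 0.4963/(2π·0.0339) = 2.330 m·K/W
  R'_polyurethane foam = ln(0.0877/0.0547)/(2πk) = 0.4721/(2π·0.0274) = 2.742 m·K/W
  R'_conv,out = 1/(2πr h) = 1/(2π·0.0877·23.4) = 0.07755 m·K/W
ΣR = 5.150 m·K/W
ΔT = Q'·ΣR = 2.93 × 5.150 = 15.09 K
Heat flows inward, so T_out = T_in + ΔT = 8.6 + 15.09 = 23.7 °C

T_out = 23.7 °C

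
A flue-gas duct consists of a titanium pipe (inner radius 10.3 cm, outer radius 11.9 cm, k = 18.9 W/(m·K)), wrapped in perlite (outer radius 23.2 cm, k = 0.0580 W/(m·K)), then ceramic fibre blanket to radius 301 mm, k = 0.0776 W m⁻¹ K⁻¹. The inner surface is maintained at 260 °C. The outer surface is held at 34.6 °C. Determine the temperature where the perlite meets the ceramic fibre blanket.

T = 85.4 °C

Resistance network (inner→outer):
  R'_titanium = ln(0.119/0.103)/(2πk) = 0.1444/(2π·18.9) = 0.001216 m·K/W
  R'_perlite = ln(0.232/0.119)/(2πk) = 0.6676/(2π·0.0580) = 1.832 m·K/W
  R'_ceramic fibre blanket = ln(0.301/0.232)/(2πk) = 0.2604/(2π·0.0776) = 0.5340 m·K/W
ΣR = 0.001216 + 1.832 + 0.5340 = 2.367 m·K/W
Q' = ΔT/ΣR = (260 °C − 34.6 °C)/2.367 = 95.23 W/m
From the inner boundary to the perlite/ceramic fibre blanket interface, ΣR_partial = 1.833 m·K/W.
T_interface = T_in − Q'·ΣR_partial = 260 °C − (95.23)(1.833) = 85.4 °C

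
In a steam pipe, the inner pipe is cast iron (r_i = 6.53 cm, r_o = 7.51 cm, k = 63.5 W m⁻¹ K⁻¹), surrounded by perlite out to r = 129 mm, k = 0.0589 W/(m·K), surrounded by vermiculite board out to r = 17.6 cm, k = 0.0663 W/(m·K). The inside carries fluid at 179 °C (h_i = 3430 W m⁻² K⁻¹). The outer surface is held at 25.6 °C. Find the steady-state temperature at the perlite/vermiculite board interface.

Treat each layer as a resistance in series:
  R'_conv,in = 1/(2πr h) = 1/(2π·0.0653·3430) = 7.106×10^-4 m·K/W
  R'_cast iron = ln(0.0751/0.0653)/(2πk) = 0.1398/(2π·63.5) = 3.505×10^-4 m·K/W
  R'_perlite = ln(0.129/0.0751)/(2πk) = 0.5410/(2π·0.0589) = 1.462 m·K/W
  R'_vermiculite board = ln(0.176/0.129)/(2πk) = 0.3107/(2π·0.0663) = 0.7458 m·K/W
ΣR = 7.106×10^-4 + 3.505×10^-4 + 1.462 + 0.7458 = 2.209 m·K/W
Q' = ΔT/ΣR = (179 °C − 25.6 °C)/2.209 = 69.44 W/m
From the inner boundary to the perlite/vermiculite board interface, ΣR_partial = 1.463 m·K/W.
T_interface = T_in − Q'·ΣR_partial = 179 °C − (69.44)(1.463) = 77.4 °C

T = 77.4 °C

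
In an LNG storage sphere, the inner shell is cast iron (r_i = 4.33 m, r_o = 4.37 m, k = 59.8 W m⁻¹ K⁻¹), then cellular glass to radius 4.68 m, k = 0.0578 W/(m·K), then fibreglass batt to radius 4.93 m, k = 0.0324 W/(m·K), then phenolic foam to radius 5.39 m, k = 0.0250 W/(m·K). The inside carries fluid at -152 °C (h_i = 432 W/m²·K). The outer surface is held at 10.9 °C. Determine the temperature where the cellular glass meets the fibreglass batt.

T = -119 °C

Treat each layer as a resistance in series:
  R_conv,in = 1/(4πr²h) = 1/(4π·4.33²·432) = 9.825×10^-6 K/W
  R_cast iron = (1/4.33 − 1/4.37)/(4πk) = 0.002114/(4π·59.8) = 2.813×10^-6 K/W
  R_cellular glass = (1/4.37 − 1/4.68)/(4πk) = 0.01516/(4π·0.0578) = 0.02087 K/W
  R_fibreglass batt = (1/4.68 − 1/4.93)/(4πk) = 0.01084/(4π·0.0324) = 0.02661 K/W
  R_phenolic foam = (1/4.93 − 1/5.39)/(4πk) = 0.01731/(4π·0.0250) = 0.05510 K/W
ΣR = 9.825×10^-6 + 2.813×10^-6 + 0.02087 + 0.02661 + 0.05510 = 0.1026 K/W
Q = ΔT/ΣR = (-152 °C − 10.9 °C)/0.1026 = -1588 W
From the inner boundary to the cellular glass/fibreglass batt interface, ΣR_partial = 0.02088 K/W.
T_interface = T_in − Q·ΣR_partial = -152 °C − (-1588)(0.02088) = -119 °C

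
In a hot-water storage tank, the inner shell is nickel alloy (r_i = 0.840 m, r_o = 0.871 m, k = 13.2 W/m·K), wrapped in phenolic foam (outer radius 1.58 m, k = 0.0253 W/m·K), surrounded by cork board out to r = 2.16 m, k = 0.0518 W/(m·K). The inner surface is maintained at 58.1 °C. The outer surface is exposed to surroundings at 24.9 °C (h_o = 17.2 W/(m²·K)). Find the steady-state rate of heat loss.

Treat each layer as a resistance in series:
  R_nickel alloy = (1/0.840 − 1/0.871)/(4πk) = 0.04237/(4π·13.2) = 2.554×10^-4 K/W
  R_phenolic foam = (1/0.871 − 1/1.58)/(4πk) = 0.5152/(4π·0.0253) = 1.620 K/W
  R_cork board = (1/1.58 − 1/2.16)/(4πk) = 0.1699/(4π·0.0518) = 0.2611 K/W
  R_conv,out = 1/(4πr²h) = 1/(4π·2.16²·17.2) = 9.916×10^-4 K/W
ΣR = 2.554×10^-4 + 1.620 + 0.2611 + 9.916×10^-4 = 1.882 K/W
Q = ΔT/ΣR = (58.1 °C − 24.9 °C)/1.882 = 17.6 W

Q = 17.6 W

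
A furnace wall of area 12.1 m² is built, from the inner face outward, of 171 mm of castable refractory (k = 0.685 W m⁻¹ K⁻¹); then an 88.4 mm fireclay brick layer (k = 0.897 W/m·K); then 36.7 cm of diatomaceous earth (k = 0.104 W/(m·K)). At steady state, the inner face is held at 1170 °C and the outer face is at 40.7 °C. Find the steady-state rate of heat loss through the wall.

Resistance network (inner→outer):
  R_castable refractory = L/(kA) = 0.171/(0.685·12.1) = 0.02063 K/W
  R_fireclay brick = L/(kA) = 0.0884/(0.897·12.1) = 0.008145 K/W
  R_diatomaceous earth = L/(kA) = 0.367/(0.104·12.1) = 0.2916 K/W
ΣR = 0.02063 + 0.008145 + 0.2916 = 0.3204 K/W
Q = ΔT/ΣR = (1170 °C − 40.7 °C)/0.3204 = 3520 W

Q = 3520 W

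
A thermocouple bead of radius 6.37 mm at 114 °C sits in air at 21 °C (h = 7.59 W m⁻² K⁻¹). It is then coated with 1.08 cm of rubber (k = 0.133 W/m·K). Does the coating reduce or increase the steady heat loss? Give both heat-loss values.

Critical radius for a sphere: r_cr = 2k/h = 0.0350 m = 3.50 cm.
Outer radius after coating: r₂ = 0.00637 + 0.0108 = 0.01717 m.
Since r₁ < r_cr and r₂ ≤ r_cr, the coating moves toward the maximum at r_cr — heat loss rises.
Bare: R = 1/(4πr₁²h) = 258.4 K/W; Q = 93/258.4 = 0.360 W.
Coated: R = R_cond + R_conv = 94.65 K/W; Q = 93/94.65 = 0.983 W.

increases: 0.360 → 0.983 W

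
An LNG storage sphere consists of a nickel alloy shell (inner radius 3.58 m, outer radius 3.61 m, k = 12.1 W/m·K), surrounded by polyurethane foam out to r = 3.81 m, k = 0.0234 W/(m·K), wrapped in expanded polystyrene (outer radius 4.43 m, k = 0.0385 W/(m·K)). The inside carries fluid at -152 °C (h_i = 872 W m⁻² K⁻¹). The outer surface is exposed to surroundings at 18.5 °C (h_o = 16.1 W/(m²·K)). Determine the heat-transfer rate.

Series thermal resistances, inner to outer:
  R_conv,in = 1/(4πr²h) = 1/(4π·3.58²·872) = 7.120×10^-6 K/W
  R_nickel alloy = (1/3.58 − 1/3.61)/(4πk) = 0.002321/(4π·12.1) = 1.527×10^-5 K/W
  R_polyurethane foam = (1/3.61 − 1/3.81)/(4πk) = 0.01454/(4π·0.0234) = 0.04945 K/W
  R_expanded polystyrene = (1/3.81 − 1/4.43)/(4πk) = 0.03673/(4π·0.0385) = 0.07593 K/W
  R_conv,out = 1/(4πr²h) = 1/(4π·4.43²·16.1) = 2.519×10^-4 K/W
ΣR = 7.120×10^-6 + 1.527×10^-5 + 0.04945 + 0.07593 + 2.519×10^-4 = 0.1257 K/W
Q = ΔT/ΣR = (-152 °C − 18.5 °C)/0.1257 = -1360 W
(Negative Q ⇒ heat flows inward; heat gain = 1360 W.)

Q = 1360 W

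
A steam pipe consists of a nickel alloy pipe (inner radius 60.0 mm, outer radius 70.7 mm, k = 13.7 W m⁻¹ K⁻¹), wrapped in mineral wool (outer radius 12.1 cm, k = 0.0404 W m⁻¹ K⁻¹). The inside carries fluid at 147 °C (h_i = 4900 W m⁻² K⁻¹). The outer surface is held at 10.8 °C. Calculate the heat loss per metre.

Series thermal resistances, inner to outer:
  R'_conv,in = 1/(2πr h) = 1/(2π·0.0600·4900) = 5.413×10^-4 m·K/W
  R'_nickel alloy = ln(0.0707/0.0600)/(2πk) = 0.1641/(2π·13.7) = 0.001906 m·K/W
  R'_mineral wool = ln(0.121/0.0707)/(2πk) = 0.5373/(2π·0.0404) = 2.117 m·K/W
ΣR = 5.413×10^-4 + 0.001906 + 2.117 = 2.119 m·K/W
Q' = ΔT/ΣR = (147 °C − 10.8 °C)/2.119 = 64.3 W/m

Q' = 64.3 W/m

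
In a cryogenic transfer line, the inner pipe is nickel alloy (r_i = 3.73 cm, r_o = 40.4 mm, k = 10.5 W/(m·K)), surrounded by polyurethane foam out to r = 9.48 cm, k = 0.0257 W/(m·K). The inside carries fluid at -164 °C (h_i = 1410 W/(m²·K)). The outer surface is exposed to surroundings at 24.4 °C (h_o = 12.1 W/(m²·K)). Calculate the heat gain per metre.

Treat each layer as a resistance in series:
  R'_conv,in = 1/(2πr h) = 1/(2π·0.0373·1410) = 0.003026 m·K/W
  R'_nickel alloy = ln(0.0404/0.0373)/(2πk) = 0.07984/(2π·10.5) = 0.001210 m·K/W
  R'_polyurethane foam = ln(0.0948/0.0404)/(2πk) = 0.8529/(2π·0.0257) = 5.282 m·K/W
  R'_conv,out = 1/(2πr h) = 1/(2π·0.0948·12.1) = 0.1387 m·K/W
ΣR = 0.003026 + 0.001210 + 5.282 + 0.1387 = 5.425 m·K/W
Q' = ΔT/ΣR = (-164 °C − 24.4 °C)/5.425 = -34.7 W/m
(Negative Q' ⇒ heat flows inward; heat gain = 34.7 W/m.)

Q' = 34.7 W/m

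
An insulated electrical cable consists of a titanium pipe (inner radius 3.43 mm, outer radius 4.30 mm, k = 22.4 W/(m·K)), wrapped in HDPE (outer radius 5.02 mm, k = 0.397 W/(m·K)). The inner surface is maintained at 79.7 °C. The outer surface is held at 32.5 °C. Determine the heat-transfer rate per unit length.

Series thermal resistances, inner to outer:
  R'_titanium = ln(0.00430/0.00343)/(2πk) = 0.2261/(2π·22.4) = 0.001606 m·K/W
  R'_HDPE = ln(0.00502/0.00430)/(2πk) = 0.1548/(2π·0.397) = 0.06206 m·K/W
ΣR = 0.001606 + 0.06206 = 0.06367 m·K/W
Q' = ΔT/ΣR = (79.7 °C − 32.5 °C)/0.06367 = 741 W/m

Q' = 741 W/m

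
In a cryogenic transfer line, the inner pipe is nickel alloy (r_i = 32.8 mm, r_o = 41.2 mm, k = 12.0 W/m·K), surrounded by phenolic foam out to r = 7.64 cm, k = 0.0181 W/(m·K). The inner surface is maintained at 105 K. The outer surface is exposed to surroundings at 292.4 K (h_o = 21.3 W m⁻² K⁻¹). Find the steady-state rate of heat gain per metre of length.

Q' = 33.9 W/m

Series thermal resistances, inner to outer:
  R'_nickel alloy = ln(0.0412/0.0328)/(2πk) = 0.2280/(2π·12.0) = 0.003024 m·K/W
  R'_phenolic foam = ln(0.0764/0.0412)/(2πk) = 0.6175/(2π·0.0181) = 5.430 m·K/W
  R'_conv,out = 1/(2πr h) = 1/(2π·0.0764·21.3) = 0.09780 m·K/W
ΣR = 0.003024 + 5.430 + 0.09780 = 5.531 m·K/W
Q' = ΔT/ΣR = (105 K − 292.4 K)/5.531 = -33.9 W/m
(Negative Q' ⇒ heat flows inward; heat gain = 33.9 W/m.)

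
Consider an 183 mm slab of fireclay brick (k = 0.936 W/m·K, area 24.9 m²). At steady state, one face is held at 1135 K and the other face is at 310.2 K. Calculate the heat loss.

Q = 105 kW

Q = kA·ΔT/L = 0.936 × 24.9 × |1135 K − 310.2 K| / 0.183 = 1.05×10^5 W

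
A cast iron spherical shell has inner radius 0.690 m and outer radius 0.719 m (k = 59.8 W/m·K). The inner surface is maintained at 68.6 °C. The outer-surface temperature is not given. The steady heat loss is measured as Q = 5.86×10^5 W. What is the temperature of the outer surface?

Sum the resistances:
  R_cast iron = (1/0.690 − 1/0.719)/(4πk) = 0.05845/(4π·59.8) = 7.779×10^-5 K/W
ΣR = 7.779×10^-5 K/W
ΔT = Q·ΣR = 5.86×10^5 × 7.779×10^-5 = 45.58 K
Heat flows outward, so T_out = T_in − ΔT = 68.6 − 45.58 = 23.0 °C

T_out = 23.0 °C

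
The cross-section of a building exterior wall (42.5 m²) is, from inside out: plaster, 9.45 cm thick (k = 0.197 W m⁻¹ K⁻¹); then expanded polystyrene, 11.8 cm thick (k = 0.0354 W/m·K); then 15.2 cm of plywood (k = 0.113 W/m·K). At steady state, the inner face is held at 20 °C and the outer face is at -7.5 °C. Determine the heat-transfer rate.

Q = 227 W

Treat each layer as a resistance in series:
  R_plaster = L/(kA) = 0.0945/(0.197·42.5) = 0.01129 K/W
  R_expanded polystyrene = L/(kA) = 0.118/(0.0354·42.5) = 0.07843 K/W
  R_plywood = L/(kA) = 0.152/(0.113·42.5) = 0.03165 K/W
ΣR = 0.01129 + 0.07843 + 0.03165 = 0.1214 K/W
Q = ΔT/ΣR = (20 °C − -7.5 °C)/0.1214 = 227 W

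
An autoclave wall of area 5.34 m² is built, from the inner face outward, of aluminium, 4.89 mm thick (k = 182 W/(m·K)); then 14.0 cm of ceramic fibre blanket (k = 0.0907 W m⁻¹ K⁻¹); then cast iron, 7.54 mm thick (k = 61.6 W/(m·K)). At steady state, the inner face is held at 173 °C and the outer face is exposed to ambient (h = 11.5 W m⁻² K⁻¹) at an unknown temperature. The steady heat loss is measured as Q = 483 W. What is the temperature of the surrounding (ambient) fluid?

T_out = 25.5 °C

Series resistances:
  R_aluminium = L/(kA) = 0.00489/(182·5.34) = 5.031×10^-6 K/W
  R_ceramic fibre blanket = L/(kA) = 0.140/(0.0907·5.34) = 0.2891 K/W
  R_cast iron = L/(kA) = 0.00754/(61.6·5.34) = 2.292×10^-5 K/W
  R_conv,out = 1/(hA) = 1/(11.5·5.34) = 0.01628 K/W
ΣR = 0.3054 K/W
ΔT = Q·ΣR = 483 × 0.3054 = 147.5 K
Heat flows outward, so T_out = T_in − ΔT = 173 − 147.5 = 25.5 °C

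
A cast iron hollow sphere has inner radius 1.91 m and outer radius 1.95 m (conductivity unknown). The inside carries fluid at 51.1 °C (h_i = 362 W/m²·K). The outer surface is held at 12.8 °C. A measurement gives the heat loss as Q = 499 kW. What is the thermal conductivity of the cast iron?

k = 51.8 W/m·K

ΣR = ΔT/Q = |51.1 − 12.8|/4.99×10^5 = 7.675×10^-5 K/W
Known resistances:
  R_conv,in = 1/(4πr²h) = 1/(4π·1.91²·362) = 6.026×10^-5 K/W
R_cast iron = ΣR − ΣR_known = 7.675×10^-5 − 6.026×10^-5 = 1.649×10^-5 K/W
(1/r₁−1/r₂)/(4πk) = 1.649×10^-5 ⇒ k = 0.01074/(4π·1.649×10^-5) = 51.8 W/m·K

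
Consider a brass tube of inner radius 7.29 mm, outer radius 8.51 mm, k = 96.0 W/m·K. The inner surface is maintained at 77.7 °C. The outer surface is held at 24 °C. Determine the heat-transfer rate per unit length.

Q' = 2πk·ΔT/ln(r₂/r₁) = 2π × 96.0 × 53.7 / ln(0.00851/0.00729) = 2.09×10^5 W/m

Q' = 2.09×10^5 W/m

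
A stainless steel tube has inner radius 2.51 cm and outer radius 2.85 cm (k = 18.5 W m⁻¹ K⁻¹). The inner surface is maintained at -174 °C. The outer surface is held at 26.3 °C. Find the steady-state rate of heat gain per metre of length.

Q' = 2πk·ΔT/ln(r₂/r₁) = 2π × 18.5 × 200.3 / ln(0.0285/0.0251) = 1.83×10^5 W/m

Q' = 183 kW/m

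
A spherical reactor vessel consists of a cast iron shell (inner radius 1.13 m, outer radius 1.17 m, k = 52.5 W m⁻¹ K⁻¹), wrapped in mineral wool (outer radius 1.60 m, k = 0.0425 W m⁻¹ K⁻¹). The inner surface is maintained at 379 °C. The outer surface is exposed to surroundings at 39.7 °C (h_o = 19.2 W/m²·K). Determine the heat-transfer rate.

Series thermal resistances, inner to outer:
  R_cast iron = (1/1.13 − 1/1.17)/(4πk) = 0.03025/(4π·52.5) = 4.586×10^-5 K/W
  R_mineral wool = (1/1.17 − 1/1.60)/(4πk) = 0.2297/(4π·0.0425) = 0.4301 K/W
  R_conv,out = 1/(4πr²h) = 1/(4π·1.60²·19.2) = 0.001619 K/W
ΣR = 4.586×10^-5 + 0.4301 + 0.001619 = 0.4318 K/W
Q = ΔT/ΣR = (379 °C − 39.7 °C)/0.4318 = 786 W

Q = 786 W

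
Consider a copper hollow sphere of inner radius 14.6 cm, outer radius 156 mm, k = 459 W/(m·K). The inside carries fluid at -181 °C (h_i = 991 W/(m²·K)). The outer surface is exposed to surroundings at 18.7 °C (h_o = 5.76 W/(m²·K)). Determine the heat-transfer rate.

Series thermal resistances, inner to outer:
  R_conv,in = 1/(4πr²h) = 1/(4π·0.146²·991) = 0.003767 K/W
  R_copper = (1/0.146 − 1/0.156)/(4πk) = 0.4391/(4π·459) = 7.612×10^-5 K/W
  R_conv,out = 1/(4πr²h) = 1/(4π·0.156²·5.76) = 0.5677 K/W
ΣR = 0.003767 + 7.612×10^-5 + 0.5677 = 0.5715 K/W
Q = ΔT/ΣR = (-181 °C − 18.7 °C)/0.5715 = -349 W
(Negative Q ⇒ heat flows inward; heat gain = 349 W.)

Q = 349 W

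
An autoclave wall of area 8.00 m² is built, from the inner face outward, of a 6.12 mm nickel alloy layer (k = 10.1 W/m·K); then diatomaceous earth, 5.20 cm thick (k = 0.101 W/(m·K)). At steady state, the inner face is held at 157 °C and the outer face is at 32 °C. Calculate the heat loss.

Q = 1940 W

Series thermal resistances, inner to outer:
  R_nickel alloy = L/(kA) = 0.00612/(10.1·8.00) = 7.574×10^-5 K/W
  R_diatomaceous earth = L/(kA) = 0.0520/(0.101·8.00) = 0.06436 K/W
ΣR = 7.574×10^-5 + 0.06436 = 0.06444 K/W
Q = ΔT/ΣR = (157 °C − 32 °C)/0.06444 = 1940 W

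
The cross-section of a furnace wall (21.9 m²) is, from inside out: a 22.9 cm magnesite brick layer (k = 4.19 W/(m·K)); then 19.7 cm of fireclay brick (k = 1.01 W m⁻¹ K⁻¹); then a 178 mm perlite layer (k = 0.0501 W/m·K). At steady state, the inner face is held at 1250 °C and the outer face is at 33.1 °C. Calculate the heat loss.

Treat each layer as a resistance in series:
  R_magnesite brick = L/(kA) = 0.229/(4.19·21.9) = 0.002496 K/W
  R_fireclay brick = L/(kA) = 0.197/(1.01·21.9) = 0.008906 K/W
  R_perlite = L/(kA) = 0.178/(0.0501·21.9) = 0.1622 K/W
ΣR = 0.002496 + 0.008906 + 0.1622 = 0.1736 K/W
Q = ΔT/ΣR = (1250 °C − 33.1 °C)/0.1736 = 7010 W

Q = 7010 W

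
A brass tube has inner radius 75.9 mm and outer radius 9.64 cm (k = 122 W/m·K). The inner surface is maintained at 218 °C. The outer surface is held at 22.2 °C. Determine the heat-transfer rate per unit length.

Q' = 6.28×10^5 W/m

Q' = 2πk·ΔT/ln(r₂/r₁) = 2π × 122 × 195.8 / ln(0.0964/0.0759) = 6.28×10^5 W/m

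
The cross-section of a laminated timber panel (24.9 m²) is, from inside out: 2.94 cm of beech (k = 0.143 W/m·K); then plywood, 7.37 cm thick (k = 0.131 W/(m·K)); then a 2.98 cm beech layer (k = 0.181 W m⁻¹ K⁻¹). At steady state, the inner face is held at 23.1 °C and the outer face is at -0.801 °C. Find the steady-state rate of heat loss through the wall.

Series thermal resistances, inner to outer:
  R_beech = L/(kA) = 0.0294/(0.143·24.9) = 0.008257 K/W
  R_plywood = L/(kA) = 0.0737/(0.131·24.9) = 0.02259 K/W
  R_beech = L/(kA) = 0.0298/(0.181·24.9) = 0.006612 K/W
ΣR = 0.008257 + 0.02259 + 0.006612 = 0.03746 K/W
Q = ΔT/ΣR = (23.1 °C − -0.801 °C)/0.03746 = 638 W

Q = 638 W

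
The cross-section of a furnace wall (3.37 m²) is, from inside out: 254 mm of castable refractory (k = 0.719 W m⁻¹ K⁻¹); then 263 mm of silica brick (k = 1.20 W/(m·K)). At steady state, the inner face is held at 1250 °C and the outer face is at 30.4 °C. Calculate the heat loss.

Series thermal resistances, inner to outer:
  R_castable refractory = L/(kA) = 0.254/(0.719·3.37) = 0.1048 K/W
  R_silica brick = L/(kA) = 0.263/(1.20·3.37) = 0.06503 K/W
ΣR = 0.1048 + 0.06503 = 0.1698 K/W
Q = ΔT/ΣR = (1250 °C − 30.4 °C)/0.1698 = 7180 W

Q = 7180 W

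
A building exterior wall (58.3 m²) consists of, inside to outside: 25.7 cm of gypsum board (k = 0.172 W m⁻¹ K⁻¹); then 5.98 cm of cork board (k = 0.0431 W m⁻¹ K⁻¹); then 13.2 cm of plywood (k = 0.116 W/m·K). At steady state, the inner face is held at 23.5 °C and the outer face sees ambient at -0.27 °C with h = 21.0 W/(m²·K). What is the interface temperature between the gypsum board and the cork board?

Treat each layer as a resistance in series:
  R_gypsum board = L/(kA) = 0.257/(0.172·58.3) = 0.02563 K/W
  R_cork board = L/(kA) = 0.0598/(0.0431·58.3) = 0.02380 K/W
  R_plywood = L/(kA) = 0.132/(0.116·58.3) = 0.01952 K/W
  R_conv,out = 1/(hA) = 1/(21.0·58.3) = 8.168×10^-4 K/W
ΣR = 0.02563 + 0.02380 + 0.01952 + 8.168×10^-4 = 0.06977 K/W
Q = ΔT/ΣR = (23.5 °C − -0.27 °C)/0.06977 = 340.7 W
From the inner boundary to the gypsum board/cork board interface, ΣR_partial = 0.02563 K/W.
T_interface = T_in − Q·ΣR_partial = 23.5 °C − (340.7)(0.02563) = 14.8 °C

T = 14.8 °C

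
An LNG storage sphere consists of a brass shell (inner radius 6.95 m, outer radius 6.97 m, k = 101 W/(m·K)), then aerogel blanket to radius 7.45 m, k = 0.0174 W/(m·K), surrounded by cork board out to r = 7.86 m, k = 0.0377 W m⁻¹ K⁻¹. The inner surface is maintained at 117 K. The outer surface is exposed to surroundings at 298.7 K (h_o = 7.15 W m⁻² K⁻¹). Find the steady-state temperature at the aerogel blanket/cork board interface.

T = 251.2 K

Resistance network (inner→outer):
  R_brass = (1/6.95 − 1/6.97)/(4πk) = 4.129×10^-4/(4π·101) = 3.253×10^-7 K/W
  R_aerogel blanket = (1/6.97 − 1/7.45)/(4πk) = 0.009244/(4π·0.0174) = 0.04228 K/W
  R_cork board = (1/7.45 − 1/7.86)/(4πk) = 0.007002/(4π·0.0377) = 0.01478 K/W
  R_conv,out = 1/(4πr²h) = 1/(4π·7.86²·7.15) = 1.802×10^-4 K/W
ΣR = 3.253×10^-7 + 0.04228 + 0.01478 + 1.802×10^-4 = 0.05724 K/W
Q = ΔT/ΣR = (117 K − 298.7 K)/0.05724 = -3174 W
From the inner boundary to the aerogel blanket/cork board interface, ΣR_partial = 0.04228 K/W.
T_interface = T_in − Q·ΣR_partial = 117 K − (-3174)(0.04228) = 251.2 K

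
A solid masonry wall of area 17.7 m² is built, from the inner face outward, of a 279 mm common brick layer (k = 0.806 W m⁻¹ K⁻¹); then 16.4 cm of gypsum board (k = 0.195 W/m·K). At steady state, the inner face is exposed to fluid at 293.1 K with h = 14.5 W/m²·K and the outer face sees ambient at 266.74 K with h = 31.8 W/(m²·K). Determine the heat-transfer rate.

Treat each layer as a resistance in series:
  R_conv,in = 1/(hA) = 1/(14.5·17.7) = 0.003896 K/W
  R_common brick = L/(kA) = 0.279/(0.806·17.7) = 0.01956 K/W
  R_gypsum board = L/(kA) = 0.164/(0.195·17.7) = 0.04752 K/W
  R_conv,out = 1/(hA) = 1/(31.8·17.7) = 0.001777 K/W
ΣR = 0.003896 + 0.01956 + 0.04752 + 0.001777 = 0.07275 K/W
Q = ΔT/ΣR = (293.1 K − 266.74 K)/0.07275 = 362 W

Q = 362 W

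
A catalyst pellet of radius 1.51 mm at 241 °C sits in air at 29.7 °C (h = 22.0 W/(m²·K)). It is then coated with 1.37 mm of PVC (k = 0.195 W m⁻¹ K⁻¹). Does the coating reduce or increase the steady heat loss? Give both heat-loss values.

increases: 0.133 → 0.374 W

Critical radius for a sphere: r_cr = 2k/h = 0.0177 m = 1.77 cm.
Outer radius after coating: r₂ = 0.00151 + 0.00137 = 0.00288 m.
Since r₁ < r_cr and r₂ ≤ r_cr, the coating moves toward the maximum at r_cr — heat loss rises.
Bare: R = 1/(4πr₁²h) = 1586 K/W; Q = 211.3/1586 = 0.133 W.
Coated: R = R_cond + R_conv = 564.7 K/W; Q = 211.3/564.7 = 0.374 W.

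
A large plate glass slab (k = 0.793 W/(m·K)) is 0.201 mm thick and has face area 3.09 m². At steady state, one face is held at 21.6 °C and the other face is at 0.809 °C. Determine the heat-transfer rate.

Q = kA·ΔT/L = 0.793 × 3.09 × |21.6 °C − 0.809 °C| / 2.01×10^-4 = 2.53×10^5 W

Q = 253 kW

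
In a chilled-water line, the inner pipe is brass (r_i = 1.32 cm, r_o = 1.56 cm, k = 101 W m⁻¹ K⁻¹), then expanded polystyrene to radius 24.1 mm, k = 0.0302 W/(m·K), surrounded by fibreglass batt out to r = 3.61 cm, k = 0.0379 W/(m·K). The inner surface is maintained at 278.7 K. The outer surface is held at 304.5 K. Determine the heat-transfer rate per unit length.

Resistance network (inner→outer):
  R'_brass = ln(0.0156/0.0132)/(2πk) = 0.1671/(2π·101) = 2.632×10^-4 m·K/W
  R'_expanded polystyrene = ln(0.0241/0.0156)/(2πk) = 0.4349/(2π·0.0302) = 2.292 m·K/W
  R'_fibreglass batt = ln(0.0361/0.0241)/(2πk) = 0.4041/(2π·0.0379) = 1.697 m·K/W
ΣR = 2.632×10^-4 + 2.292 + 1.697 = 3.989 m·K/W
Q' = ΔT/ΣR = (278.7 K − 304.5 K)/3.989 = -6.47 W/m
(Negative Q' ⇒ heat flows inward; heat gain = 6.47 W/m.)

Q' = 6.47 W/m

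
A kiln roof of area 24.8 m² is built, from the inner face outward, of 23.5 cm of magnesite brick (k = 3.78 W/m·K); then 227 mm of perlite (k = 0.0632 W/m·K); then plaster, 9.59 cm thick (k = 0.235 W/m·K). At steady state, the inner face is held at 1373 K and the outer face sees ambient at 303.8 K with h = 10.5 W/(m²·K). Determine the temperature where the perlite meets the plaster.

T = 433 K

Treat each layer as a resistance in series:
  R_magnesite brick = L/(kA) = 0.235/(3.78·24.8) = 0.002507 K/W
  R_perlite = L/(kA) = 0.227/(0.0632·24.8) = 0.1448 K/W
  R_plaster = L/(kA) = 0.0959/(0.235·24.8) = 0.01646 K/W
  R_conv,out = 1/(hA) = 1/(10.5·24.8) = 0.003840 K/W
ΣR = 0.002507 + 0.1448 + 0.01646 + 0.003840 = 0.1676 K/W
Q = ΔT/ΣR = (1373 K − 303.8 K)/0.1676 = 6379 W
From the inner boundary to the perlite/plaster interface, ΣR_partial = 0.1473 K/W.
T_interface = T_in − Q·ΣR_partial = 1373 K − (6379)(0.1473) = 433 K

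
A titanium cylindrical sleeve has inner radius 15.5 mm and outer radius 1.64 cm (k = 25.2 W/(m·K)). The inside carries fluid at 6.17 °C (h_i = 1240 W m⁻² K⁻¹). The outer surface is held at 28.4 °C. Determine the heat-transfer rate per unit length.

Q' = 2.57 kW/m

Treat each layer as a resistance in series:
  R'_conv,in = 1/(2πr h) = 1/(2π·0.0155·1240) = 0.008281 m·K/W
  R'_titanium = ln(0.0164/0.0155)/(2πk) = 0.05644/(2π·25.2) = 3.565×10^-4 m·K/W
ΣR = 0.008281 + 3.565×10^-4 = 0.008637 m·K/W
Q' = ΔT/ΣR = (6.17 °C − 28.4 °C)/0.008637 = -2570 W/m
(Negative Q' ⇒ heat flows inward; heat gain = 2570 W/m.)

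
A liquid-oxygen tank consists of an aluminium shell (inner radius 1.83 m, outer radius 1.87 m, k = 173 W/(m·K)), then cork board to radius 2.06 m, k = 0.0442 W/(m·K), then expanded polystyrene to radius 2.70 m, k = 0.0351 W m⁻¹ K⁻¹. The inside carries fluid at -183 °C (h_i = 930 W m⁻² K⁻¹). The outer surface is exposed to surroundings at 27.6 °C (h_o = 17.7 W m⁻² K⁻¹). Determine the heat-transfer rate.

Series thermal resistances, inner to outer:
  R_conv,in = 1/(4πr²h) = 1/(4π·1.83²·930) = 2.555×10^-5 K/W
  R_aluminium = (1/1.83 − 1/1.87)/(4πk) = 0.01169/(4π·173) = 5.377×10^-6 K/W
  R_cork board = (1/1.87 − 1/2.06)/(4πk) = 0.04932/(4π·0.0442) = 0.08880 K/W
  R_expanded polystyrene = (1/2.06 − 1/2.70)/(4πk) = 0.1151/(4π·0.0351) = 0.2609 K/W
  R_conv,out = 1/(4πr²h) = 1/(4π·2.70²·17.7) = 6.167×10^-4 K/W
ΣR = 2.555×10^-5 + 5.377×10^-6 + 0.08880 + 0.2609 + 6.167×10^-4 = 0.3503 K/W
Q = ΔT/ΣR = (-183 °C − 27.6 °C)/0.3503 = -601 W
(Negative Q ⇒ heat flows inward; heat gain = 601 W.)

Q = 601 W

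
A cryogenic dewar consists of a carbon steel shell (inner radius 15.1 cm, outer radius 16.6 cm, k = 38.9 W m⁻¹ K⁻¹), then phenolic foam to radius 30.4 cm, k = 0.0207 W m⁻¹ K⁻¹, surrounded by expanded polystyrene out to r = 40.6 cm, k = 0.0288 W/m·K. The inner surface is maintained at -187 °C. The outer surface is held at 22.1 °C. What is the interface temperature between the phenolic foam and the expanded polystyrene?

Series thermal resistances, inner to outer:
  R_carbon steel = (1/0.151 − 1/0.166)/(4πk) = 0.5984/(4π·38.9) = 0.001224 K/W
  R_phenolic foam = (1/0.166 − 1/0.304)/(4πk) = 2.735/(4π·0.0207) = 10.51 K/W
  R_expanded polystyrene = (1/0.304 − 1/0.406)/(4πk) = 0.8264/(4π·0.0288) = 2.283 K/W
ΣR = 0.001224 + 10.51 + 2.283 = 12.79 K/W
Q = ΔT/ΣR = (-187 °C − 22.1 °C)/12.79 = -16.35 W
From the inner boundary to the phenolic foam/expanded polystyrene interface, ΣR_partial = 10.51 K/W.
T_interface = T_in − Q·ΣR_partial = -187 °C − (-16.35)(10.51) = -15.2 °C

T = -15.2 °C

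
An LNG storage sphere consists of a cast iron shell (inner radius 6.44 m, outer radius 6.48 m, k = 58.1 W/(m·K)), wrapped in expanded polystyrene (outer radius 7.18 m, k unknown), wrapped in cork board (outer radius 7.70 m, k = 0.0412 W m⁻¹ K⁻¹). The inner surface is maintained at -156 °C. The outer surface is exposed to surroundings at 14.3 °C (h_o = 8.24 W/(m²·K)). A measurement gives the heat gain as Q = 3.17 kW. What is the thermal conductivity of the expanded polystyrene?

ΣR = ΔT/Q = |-156 − 14.3|/3170 = 0.05372 K/W
Known resistances:
  R_cast iron = (1/6.44 − 1/6.48)/(4πk) = 9.585×10^-4/(4π·58.1) = 1.313×10^-6 K/W
  R_cork board = (1/7.18 − 1/7.70)/(4πk) = 0.009406/(4π·0.0412) = 0.01817 K/W
  R_conv,out = 1/(4πr²h) = 1/(4π·7.70²·8.24) = 1.629×10^-4 K/W
R_expanded polystyrene = ΣR − ΣR_known = 0.05372 − 0.01833 = 0.03539 K/W
(1/r₁−1/r₂)/(4πk) = 0.03539 ⇒ k = 0.01505/(4π·0.03539) = 0.0338 W/m·K

k = 0.0338 W/m·K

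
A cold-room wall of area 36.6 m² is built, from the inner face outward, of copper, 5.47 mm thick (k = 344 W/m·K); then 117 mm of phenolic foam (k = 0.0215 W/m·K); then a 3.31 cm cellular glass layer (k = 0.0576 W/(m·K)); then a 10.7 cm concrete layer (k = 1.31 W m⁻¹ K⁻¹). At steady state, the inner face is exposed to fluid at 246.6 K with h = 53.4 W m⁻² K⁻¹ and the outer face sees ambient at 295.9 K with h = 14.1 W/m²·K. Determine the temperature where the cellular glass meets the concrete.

Treat each layer as a resistance in series:
  R_conv,in = 1/(hA) = 1/(53.4·36.6) = 5.117×10^-4 K/W
  R_copper = L/(kA) = 0.00547/(344·36.6) = 4.345×10^-7 K/W
  R_phenolic foam = L/(kA) = 0.117/(0.0215·36.6) = 0.1487 K/W
  R_cellular glass = L/(kA) = 0.0331/(0.0576·36.6) = 0.01570 K/W
  R_concrete = L/(kA) = 0.107/(1.31·36.6) = 0.002232 K/W
  R_conv,out = 1/(hA) = 1/(14.1·36.6) = 0.001938 K/W
ΣR = 5.117×10^-4 + 4.345×10^-7 + 0.1487 + 0.01570 + 0.002232 + 0.001938 = 0.1691 K/W
Q = ΔT/ΣR = (246.6 K − 295.9 K)/0.1691 = -291.5 W
From the inner boundary to the cellular glass/concrete interface, ΣR_partial = 0.1649 K/W.
T_interface = T_in − Q·ΣR_partial = 246.6 K − (-291.5)(0.1649) = 294.7 K

T = 294.7 K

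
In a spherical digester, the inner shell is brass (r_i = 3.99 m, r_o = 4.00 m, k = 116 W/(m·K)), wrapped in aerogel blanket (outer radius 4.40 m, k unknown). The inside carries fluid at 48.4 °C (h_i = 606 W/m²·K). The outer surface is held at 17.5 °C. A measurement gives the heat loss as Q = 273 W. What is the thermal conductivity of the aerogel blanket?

k = 0.0160 W/m·K

ΣR = ΔT/Q = |48.4 − 17.5|/273 = 0.1132 K/W
Known resistances:
  R_conv,in = 1/(4πr²h) = 1/(4π·3.99²·606) = 8.248×10^-6 K/W
  R_brass = (1/3.99 − 1/4.00)/(4πk) = 6.266×10^-4/(4π·116) = 4.298×10^-7 K/W
R_aerogel blanket = ΣR − ΣR_known = 0.1132 − 8.678×10^-6 = 0.1132 K/W
(1/r₁−1/r₂)/(4πk) = 0.1132 ⇒ k = 0.02273/(4π·0.1132) = 0.0160 W/m·K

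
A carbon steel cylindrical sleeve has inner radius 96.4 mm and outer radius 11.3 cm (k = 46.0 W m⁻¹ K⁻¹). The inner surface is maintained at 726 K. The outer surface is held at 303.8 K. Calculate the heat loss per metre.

Q' = 2πk·ΔT/ln(r₂/r₁) = 2π × 46.0 × 422.2 / ln(0.113/0.0964) = 7.68×10^5 W/m

Q' = 7.68×10^5 W/m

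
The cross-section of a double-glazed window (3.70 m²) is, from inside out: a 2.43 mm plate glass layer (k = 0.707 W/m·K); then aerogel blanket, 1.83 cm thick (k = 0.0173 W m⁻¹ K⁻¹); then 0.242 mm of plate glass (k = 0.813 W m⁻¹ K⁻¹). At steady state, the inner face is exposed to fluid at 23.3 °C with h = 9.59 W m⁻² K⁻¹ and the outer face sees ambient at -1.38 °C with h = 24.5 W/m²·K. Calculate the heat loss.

Q = 75.7 W

Series thermal resistances, inner to outer:
  R_conv,in = 1/(hA) = 1/(9.59·3.70) = 0.02818 K/W
  R_plate glass = L/(kA) = 0.00243/(0.707·3.70) = 9.289×10^-4 K/W
  R_aerogel blanket = L/(kA) = 0.0183/(0.0173·3.70) = 0.2859 K/W
  R_plate glass = L/(kA) = 2.42×10^-4/(0.813·3.70) = 8.045×10^-5 K/W
  R_conv,out = 1/(hA) = 1/(24.5·3.70) = 0.01103 K/W
ΣR = 0.02818 + 9.289×10^-4 + 0.2859 + 8.045×10^-5 + 0.01103 = 0.3261 K/W
Q = ΔT/ΣR = (23.3 °C − -1.38 °C)/0.3261 = 75.7 W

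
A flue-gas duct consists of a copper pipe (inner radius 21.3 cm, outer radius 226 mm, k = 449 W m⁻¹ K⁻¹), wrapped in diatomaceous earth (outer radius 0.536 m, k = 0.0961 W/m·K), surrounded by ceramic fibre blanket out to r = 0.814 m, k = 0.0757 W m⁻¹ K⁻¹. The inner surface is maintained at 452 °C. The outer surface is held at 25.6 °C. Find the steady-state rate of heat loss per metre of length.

Resistance network (inner→outer):
  R'_copper = ln(0.226/0.213)/(2πk) = 0.05924/(2π·449) = 2.100×10^-5 m·K/W
  R'_diatomaceous earth = ln(0.536/0.226)/(2πk) = 0.8636/(2π·0.0961) = 1.430 m·K/W
  R'_ceramic fibre blanket = ln(0.814/0.536)/(2πk) = 0.4178/(2π·0.0757) = 0.8785 m·K/W
ΣR = 2.100×10^-5 + 1.430 + 0.8785 = 2.309 m·K/W
Q' = ΔT/ΣR = (452 °C − 25.6 °C)/2.309 = 185 W/m

Q' = 185 W/m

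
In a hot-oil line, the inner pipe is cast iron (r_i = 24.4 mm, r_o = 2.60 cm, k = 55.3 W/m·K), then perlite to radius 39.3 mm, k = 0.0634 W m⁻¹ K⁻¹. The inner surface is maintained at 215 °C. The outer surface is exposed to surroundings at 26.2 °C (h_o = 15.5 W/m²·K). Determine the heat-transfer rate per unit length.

Resistance network (inner→outer):
  R'_cast iron = ln(0.0260/0.0244)/(2πk) = 0.06351/(2π·55.3) = 1.828×10^-4 m·K/W
  R'_perlite = ln(0.0393/0.0260)/(2πk) = 0.4131/(2π·0.0634) = 1.037 m·K/W
  R'_conv,out = 1/(2πr h) = 1/(2π·0.0393·15.5) = 0.2613 m·K/W
ΣR = 1.828×10^-4 + 1.037 + 0.2613 = 1.298 m·K/W
Q' = ΔT/ΣR = (215 °C − 26.2 °C)/1.298 = 145 W/m

Q' = 145 W/m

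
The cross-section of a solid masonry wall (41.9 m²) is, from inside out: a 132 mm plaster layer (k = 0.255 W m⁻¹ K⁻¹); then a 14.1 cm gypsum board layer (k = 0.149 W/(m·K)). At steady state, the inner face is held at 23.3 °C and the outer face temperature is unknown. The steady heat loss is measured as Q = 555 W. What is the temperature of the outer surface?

Series resistances:
  R_plaster = L/(kA) = 0.132/(0.255·41.9) = 0.01235 K/W
  R_gypsum board = L/(kA) = 0.141/(0.149·41.9) = 0.02258 K/W
ΣR = 0.03494 K/W
ΔT = Q·ΣR = 555 × 0.03494 = 19.39 K
Heat flows outward, so T_out = T_in − ΔT = 23.3 − 19.39 = 3.91 °C

T_out = 3.91 °C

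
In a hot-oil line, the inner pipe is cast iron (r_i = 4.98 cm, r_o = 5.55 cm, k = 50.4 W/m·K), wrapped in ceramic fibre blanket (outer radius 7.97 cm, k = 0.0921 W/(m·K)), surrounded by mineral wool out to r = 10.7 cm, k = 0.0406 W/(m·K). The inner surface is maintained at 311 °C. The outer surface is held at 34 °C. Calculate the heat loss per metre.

Treat each layer as a resistance in series:
  R'_cast iron = ln(0.0555/0.0498)/(2πk) = 0.1084/(2π·50.4) = 3.422×10^-4 m·K/W
  R'_ceramic fibre blanket = ln(0.0797/0.0555)/(2πk) = 0.3619/(2π·0.0921) = 0.6254 m·K/W
  R'_mineral wool = ln(0.107/0.0797)/(2πk) = 0.2946/(2π·0.0406) = 1.155 m·K/W
ΣR = 3.422×10^-4 + 0.6254 + 1.155 = 1.781 m·K/W
Q' = ΔT/ΣR = (311 °C − 34 °C)/1.781 = 156 W/m

Q' = 156 W/m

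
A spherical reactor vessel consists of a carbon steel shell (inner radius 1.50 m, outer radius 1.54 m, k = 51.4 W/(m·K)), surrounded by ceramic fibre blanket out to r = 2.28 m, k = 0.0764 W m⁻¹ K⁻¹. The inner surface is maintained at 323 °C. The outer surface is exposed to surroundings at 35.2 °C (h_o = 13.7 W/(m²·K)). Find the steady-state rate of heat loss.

Q = 1300 W

Resistance network (inner→outer):
  R_carbon steel = (1/1.50 − 1/1.54)/(4πk) = 0.01732/(4π·51.4) = 2.681×10^-5 K/W
  R_ceramic fibre blanket = (1/1.54 − 1/2.28)/(4πk) = 0.2108/(4π·0.0764) = 0.2195 K/W
  R_conv,out = 1/(4πr²h) = 1/(4π·2.28²·13.7) = 0.001117 K/W
ΣR = 2.681×10^-5 + 0.2195 + 0.001117 = 0.2206 K/W
Q = ΔT/ΣR = (323 °C − 35.2 °C)/0.2206 = 1300 W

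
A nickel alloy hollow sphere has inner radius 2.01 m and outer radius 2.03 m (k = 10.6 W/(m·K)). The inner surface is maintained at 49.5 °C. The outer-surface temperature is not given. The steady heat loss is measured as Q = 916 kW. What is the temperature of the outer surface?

T_out = 15.8 °C

Series resistances:
  R_nickel alloy = (1/2.01 − 1/2.03)/(4πk) = 0.004902/(4π·10.6) = 3.680×10^-5 K/W
ΣR = 3.680×10^-5 K/W
ΔT = Q·ΣR = 9.16×10^5 × 3.680×10^-5 = 33.71 K
Heat flows outward, so T_out = T_in − ΔT = 49.5 − 33.71 = 15.8 °C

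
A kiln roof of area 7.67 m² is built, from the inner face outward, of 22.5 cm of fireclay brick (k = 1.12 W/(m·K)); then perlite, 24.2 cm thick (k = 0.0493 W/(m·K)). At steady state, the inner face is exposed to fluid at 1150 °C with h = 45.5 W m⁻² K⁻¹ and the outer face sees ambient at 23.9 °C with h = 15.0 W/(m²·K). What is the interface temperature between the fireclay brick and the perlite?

T = 1102 °C

Resistance network (inner→outer):
  R_conv,in = 1/(hA) = 1/(45.5·7.67) = 0.002865 K/W
  R_fireclay brick = L/(kA) = 0.225/(1.12·7.67) = 0.02619 K/W
  R_perlite = L/(kA) = 0.242/(0.0493·7.67) = 0.6400 K/W
  R_conv,out = 1/(hA) = 1/(15.0·7.67) = 0.008692 K/W
ΣR = 0.002865 + 0.02619 + 0.6400 + 0.008692 = 0.6777 K/W
Q = ΔT/ΣR = (1150 °C − 23.9 °C)/0.6777 = 1662 W
From the inner boundary to the fireclay brick/perlite interface, ΣR_partial = 0.02906 K/W.
T_interface = T_in − Q·ΣR_partial = 1150 °C − (1662)(0.02906) = 1102 °C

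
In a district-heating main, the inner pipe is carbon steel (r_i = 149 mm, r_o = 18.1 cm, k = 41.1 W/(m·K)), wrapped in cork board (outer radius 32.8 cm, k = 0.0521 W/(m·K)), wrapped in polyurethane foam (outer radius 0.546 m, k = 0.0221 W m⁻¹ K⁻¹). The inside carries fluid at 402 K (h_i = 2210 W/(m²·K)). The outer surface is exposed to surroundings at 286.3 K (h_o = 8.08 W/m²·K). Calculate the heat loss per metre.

Resistance network (inner→outer):
  R'_conv,in = 1/(2πr h) = 1/(2π·0.149·2210) = 4.833×10^-4 m·K/W
  R'_carbon steel = ln(0.181/0.149)/(2πk) = 0.1946/(2π·41.1) = 7.534×10^-4 m·K/W
  R'_cork board = ln(0.328/0.181)/(2πk) = 0.5945/(2π·0.0521) = 1.816 m·K/W
  R'_polyurethane foam = ln(0.546/0.328)/(2πk) = 0.5096/(2π·0.0221) = 3.670 m·K/W
  R'_conv,out = 1/(2πr h) = 1/(2π·0.546·8.08) = 0.03608 m·K/W
ΣR = 4.833×10^-4 + 7.534×10^-4 + 1.816 + 3.670 + 0.03608 = 5.523 m·K/W
Q' = ΔT/ΣR = (402 K − 286.3 K)/5.523 = 20.9 W/m

Q' = 20.9 W/m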